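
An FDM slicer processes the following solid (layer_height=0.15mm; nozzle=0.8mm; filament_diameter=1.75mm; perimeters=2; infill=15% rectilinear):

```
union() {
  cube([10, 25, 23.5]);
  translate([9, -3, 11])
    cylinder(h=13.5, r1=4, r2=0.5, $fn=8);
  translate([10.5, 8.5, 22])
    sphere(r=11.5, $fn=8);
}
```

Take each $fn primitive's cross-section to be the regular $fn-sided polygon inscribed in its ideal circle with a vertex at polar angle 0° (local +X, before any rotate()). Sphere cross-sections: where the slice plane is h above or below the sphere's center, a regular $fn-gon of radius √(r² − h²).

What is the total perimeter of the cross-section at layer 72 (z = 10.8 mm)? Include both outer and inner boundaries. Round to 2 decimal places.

At z = 10.8 mm: the cube is present — its section is the full 10×25 rectangle (perimeter 70.00 mm); the cone at (9, -3) is absent (z outside [11, 24.5]); the sphere at (10.5, 8.5): section is a regular 8-gon, circumradius = √(r²−h²) = √(11.5²−11.2²) = 2.610 (perimeter = 2·8·2.610·sin(180°/8) = 15.98 mm); Combining (union): the regions partially overlap (shared area 7.12 mm²), so the edge portions inside another operand are dropped and the merged outline is re-measured after clipping — boundary = 74.27 mm. Overall, the cross-section is a single solid region. Total boundary length (outer) = 74.27 mm.

74.27 mm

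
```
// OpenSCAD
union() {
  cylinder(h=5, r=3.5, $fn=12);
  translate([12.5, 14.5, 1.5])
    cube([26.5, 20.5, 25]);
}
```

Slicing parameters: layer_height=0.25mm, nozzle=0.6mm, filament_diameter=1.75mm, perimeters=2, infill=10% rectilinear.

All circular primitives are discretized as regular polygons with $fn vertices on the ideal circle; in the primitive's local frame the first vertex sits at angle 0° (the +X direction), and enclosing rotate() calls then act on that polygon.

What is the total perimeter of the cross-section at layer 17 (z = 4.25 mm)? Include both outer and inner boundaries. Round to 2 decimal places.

At z = 4.25 mm: the cylinder: section is a regular 12-gon, circumradius r=3.5 (perimeter = 2·12·3.500·sin(180°/12) = 21.74 mm); the 26.5×20.5 cube at (12.5, 14.5) contributes its full rectangle (perimeter 94.00 mm); Taking the union: the 2 present regions are separate (no shared area or edge), so areas and boundary lengths simply add and each stays a separate island — boundary = 115.74 mm. Overall, the cross-section has 2 separate islands. Total boundary length (outer) = 115.74 mm.

115.74 mm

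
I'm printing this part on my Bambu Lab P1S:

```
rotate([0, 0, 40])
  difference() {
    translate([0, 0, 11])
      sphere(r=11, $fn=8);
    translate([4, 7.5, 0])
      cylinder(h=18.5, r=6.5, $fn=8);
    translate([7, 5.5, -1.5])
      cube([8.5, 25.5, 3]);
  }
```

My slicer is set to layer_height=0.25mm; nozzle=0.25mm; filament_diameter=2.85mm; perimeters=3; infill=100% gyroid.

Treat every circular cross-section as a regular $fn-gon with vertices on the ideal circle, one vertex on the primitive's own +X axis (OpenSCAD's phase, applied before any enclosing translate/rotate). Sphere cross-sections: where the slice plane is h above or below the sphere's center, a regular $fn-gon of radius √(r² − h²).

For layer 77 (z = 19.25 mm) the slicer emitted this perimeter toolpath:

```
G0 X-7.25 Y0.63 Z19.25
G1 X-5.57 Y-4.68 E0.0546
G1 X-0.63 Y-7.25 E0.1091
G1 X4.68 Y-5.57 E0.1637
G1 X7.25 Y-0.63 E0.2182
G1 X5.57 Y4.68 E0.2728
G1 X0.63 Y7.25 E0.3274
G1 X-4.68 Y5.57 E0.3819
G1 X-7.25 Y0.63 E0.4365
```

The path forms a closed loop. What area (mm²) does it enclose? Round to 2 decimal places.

Apply the shoelace formula to the sequence of (X, Y) vertices; enclosed area = 149.75 mm².

149.75 mm²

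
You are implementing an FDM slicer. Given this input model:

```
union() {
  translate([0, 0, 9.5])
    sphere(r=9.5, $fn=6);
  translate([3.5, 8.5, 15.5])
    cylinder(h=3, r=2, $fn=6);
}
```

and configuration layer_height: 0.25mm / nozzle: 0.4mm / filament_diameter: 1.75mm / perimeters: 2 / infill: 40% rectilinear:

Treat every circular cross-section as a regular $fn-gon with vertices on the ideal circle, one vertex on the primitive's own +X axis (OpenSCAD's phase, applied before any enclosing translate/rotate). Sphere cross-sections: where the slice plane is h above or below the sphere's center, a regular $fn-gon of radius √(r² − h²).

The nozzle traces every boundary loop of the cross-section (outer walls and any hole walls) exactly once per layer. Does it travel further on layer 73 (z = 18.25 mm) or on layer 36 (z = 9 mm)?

Layer 73 (z = 18.25): the sphere: section is a regular 6-gon, circumradius = √(r²−h²) = √(9.5²−8.75²) = 3.700 (perimeter = 2·6·3.700·sin(180°/6) = 22.20 mm); the r=2 cylinder at (3.5, 8.5) contributes a regular 6-gon of circumradius 2 (perimeter = 2·6·2.000·sin(180°/6) = 12.00 mm); Merging all regions: the 2 present regions are separate (no shared area or edge), so areas and boundary lengths simply add and each stays a separate island — boundary = 34.20 mm. So its perimeter = 34.20 mm. Layer 36 (z = 9): the r=9.5 sphere slices to a regular 6-gon of circumradius 9.487 (√(r²−h²) with h=0.5 from center) (perimeter = 2·6·9.487·sin(180°/6) = 56.92 mm); the cylinder at (3.5, 8.5) is not intersected at this z (z outside [15.5, 18.5]); Combining (union): only the r=9.5 sphere is present, so the union is just that shape — boundary = 56.92 mm. So its perimeter = 56.92 mm. Layer 36 is larger (56.92 vs 34.20 mm).

layer 36 (z = 9 mm)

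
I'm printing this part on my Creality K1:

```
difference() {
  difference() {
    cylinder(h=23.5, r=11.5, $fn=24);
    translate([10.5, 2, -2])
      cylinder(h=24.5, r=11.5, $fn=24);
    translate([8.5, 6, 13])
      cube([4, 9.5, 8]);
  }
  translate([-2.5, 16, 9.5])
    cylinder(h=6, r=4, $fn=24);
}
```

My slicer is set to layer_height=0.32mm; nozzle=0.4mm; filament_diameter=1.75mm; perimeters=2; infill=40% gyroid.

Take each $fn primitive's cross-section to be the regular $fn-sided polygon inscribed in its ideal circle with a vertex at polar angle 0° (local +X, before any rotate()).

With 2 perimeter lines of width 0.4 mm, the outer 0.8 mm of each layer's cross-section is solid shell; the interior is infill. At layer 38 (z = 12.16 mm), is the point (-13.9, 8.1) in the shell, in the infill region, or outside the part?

outside

At z = 12.16 mm: the r=11.5 cylinder contributes a regular 24-gon of circumradius 11.5; the r=11.5 cylinder at (10.5, 2) gives a regular 24-gon of circumradius 11.5 (constant along its height); the cube at (8.5, 6) is not intersected at this z (z outside [13, 21]); After the difference (first − rest): starting from the r=11.5 cylinder, the r=11.5 cylinder at (10.5, 2) partially overlaps it — only the 175.50 mm² overlap (of its 410.75 mm²) is removed, clipping the outline — 1 connected region; the r=4 cylinder at (-2.5, 16) contributes a regular 24-gon of circumradius 4; Subtracting the remaining from the first: starting from the result so far, the r=4 cylinder at (-2.5, 16) misses the remaining region (no effect) — 1 connected region. Overall, the cross-section is a single solid region. The nearest boundary edge runs (-11.11, 2.98)→(-9.96, 5.75); distance from the point to it = 4.59 mm. The point is not inside any of the regions above, so it lies outside the cross-section (4.59 mm from the nearest boundary).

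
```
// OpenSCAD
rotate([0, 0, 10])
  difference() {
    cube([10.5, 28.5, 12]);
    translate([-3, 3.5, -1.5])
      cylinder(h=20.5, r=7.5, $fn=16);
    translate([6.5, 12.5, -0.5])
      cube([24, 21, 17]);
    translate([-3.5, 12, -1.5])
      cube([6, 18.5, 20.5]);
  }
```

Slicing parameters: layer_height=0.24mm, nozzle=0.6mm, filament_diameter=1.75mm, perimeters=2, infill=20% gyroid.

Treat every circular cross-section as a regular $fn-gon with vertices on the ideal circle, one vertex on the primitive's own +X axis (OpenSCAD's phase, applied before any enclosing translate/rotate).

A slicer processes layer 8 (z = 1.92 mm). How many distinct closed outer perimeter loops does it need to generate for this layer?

1

At z = 1.92 mm: the cube (footprint 10.5×28.5) is included at this height; the cylinder at (-3, 3.5): section is a regular 16-gon, circumradius r=7.5; the 24×21 cube at (6.5, 12.5) contributes its full rectangle; the cube at (-3.5, 12) (footprint 6×18.5) is included at this height; Taking the first minus the rest: starting from the 10.5×28.5 cube, the r=7.5 cylinder at (-3, 3.5) partially overlaps it — only the 35.89 mm² overlap (of its 172.21 mm²) is removed, clipping the outline; the 24×21 cube at (6.5, 12.5) partially overlaps it — only the 64.00 mm² overlap (of its 504.00 mm²) is removed, clipping the outline; the 6×18.5 cube at (-3.5, 12) partially overlaps it — only the 41.25 mm² overlap (of its 111.00 mm²) is removed, clipping the outline — 1 connected region; (whole slice rotated 10° about Z — lengths, areas and connectivity unchanged). The result has 1 disconnected region.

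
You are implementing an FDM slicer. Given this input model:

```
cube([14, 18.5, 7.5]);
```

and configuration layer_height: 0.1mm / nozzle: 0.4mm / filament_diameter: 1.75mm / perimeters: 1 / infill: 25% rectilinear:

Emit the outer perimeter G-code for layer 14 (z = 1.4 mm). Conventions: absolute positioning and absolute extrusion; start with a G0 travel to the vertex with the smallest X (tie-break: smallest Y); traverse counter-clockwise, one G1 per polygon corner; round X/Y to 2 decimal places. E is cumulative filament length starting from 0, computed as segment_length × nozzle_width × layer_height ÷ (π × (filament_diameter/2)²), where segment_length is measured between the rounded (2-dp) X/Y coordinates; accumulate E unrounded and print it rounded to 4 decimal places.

G0 X0.00 Y0.00 Z1.40
G1 X14.00 Y0.00 E0.2328
G1 X14.00 Y18.50 E0.5405
G1 X0.00 Y18.50 E0.7733
G1 X0.00 Y0.00 E1.0810

At z = 1.4 mm: the 14×18.5 cube contributes its full rectangle. The outline is a single polygon with 4 vertices. Extrusion per mm of travel: 0.4 × 0.1 / (π × 0.875²) = 0.016630. Accumulating E over each segment gives final E = 1.0810.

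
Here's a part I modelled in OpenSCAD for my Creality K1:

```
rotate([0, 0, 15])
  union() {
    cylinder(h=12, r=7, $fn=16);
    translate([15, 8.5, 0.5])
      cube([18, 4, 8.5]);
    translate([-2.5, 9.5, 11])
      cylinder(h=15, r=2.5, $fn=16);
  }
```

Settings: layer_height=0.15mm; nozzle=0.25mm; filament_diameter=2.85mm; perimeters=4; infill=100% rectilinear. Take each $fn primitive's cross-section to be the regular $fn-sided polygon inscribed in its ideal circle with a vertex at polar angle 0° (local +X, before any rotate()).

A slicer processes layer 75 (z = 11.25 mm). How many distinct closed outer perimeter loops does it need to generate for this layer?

2

At z = 11.25 mm: the cylinder: section is a regular 16-gon, circumradius r=7; the cube at (15, 8.5) is not intersected at this z (z outside [0.5, 9]); the r=2.5 cylinder at (-2.5, 9.5) contributes a regular 16-gon of circumradius 2.5; Taking the union: the 2 present regions are separate (no shared area or edge), so areas and boundary lengths simply add and each stays a separate island — 2 connected regions; (whole slice rotated 15° about Z — lengths, areas and connectivity unchanged). The result has 2 disconnected regions.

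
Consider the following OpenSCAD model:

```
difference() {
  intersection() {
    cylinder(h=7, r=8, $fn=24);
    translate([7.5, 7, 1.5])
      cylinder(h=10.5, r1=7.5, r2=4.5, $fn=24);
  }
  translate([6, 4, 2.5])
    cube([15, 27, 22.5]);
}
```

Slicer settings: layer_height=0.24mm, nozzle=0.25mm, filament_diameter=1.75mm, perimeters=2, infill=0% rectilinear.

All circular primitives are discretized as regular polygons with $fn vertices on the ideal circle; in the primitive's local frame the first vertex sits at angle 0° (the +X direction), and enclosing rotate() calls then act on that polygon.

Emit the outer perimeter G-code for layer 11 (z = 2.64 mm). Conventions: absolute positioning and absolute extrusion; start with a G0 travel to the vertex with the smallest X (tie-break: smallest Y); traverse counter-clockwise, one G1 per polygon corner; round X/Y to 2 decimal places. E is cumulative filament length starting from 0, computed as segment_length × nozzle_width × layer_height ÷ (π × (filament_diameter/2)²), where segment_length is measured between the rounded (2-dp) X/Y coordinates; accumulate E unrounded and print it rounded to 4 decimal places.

G0 X0.33 Y7.00 Z2.64
G1 X0.57 Y5.14 E0.0468
G1 X1.29 Y3.41 E0.0935
G1 X2.43 Y1.93 E0.1401
G1 X3.91 Y0.79 E0.1867
G1 X5.64 Y0.07 E0.2335
G1 X7.50 Y-0.17 E0.2803
G1 X7.99 Y-0.11 E0.2926
G1 X8.00 Y0.00 E0.2953
G1 X7.73 Y2.07 E0.3474
G1 X6.93 Y4.00 E0.3995
G1 X6.00 Y4.00 E0.4227
G1 X6.00 Y5.21 E0.4529
G1 X5.66 Y5.66 E0.4670
G1 X4.00 Y6.93 E0.5191
G1 X2.07 Y7.73 E0.5712
G1 X0.45 Y7.94 E0.6120
G1 X0.33 Y7.00 E0.6356

At z = 2.64 mm: the r=8 cylinder contributes a regular 24-gon of circumradius 8; the cone at (7.5, 7) (r1=7.5→r2=4.5) has section circumradius 7.174 here — a regular 24-gon; Taking the intersection: the cone at (7.5, 7) partially overlaps the r=8 cylinder; clipping to the common part keeps 36.85 mm² — 1 connected region; the 15×27 cube at (6, 4) contributes its full rectangle; Subtracting the remaining from the first: starting from the result so far, the 15×27 cube at (6, 4) partially overlaps it — only the 0.56 mm² overlap (of its 405.00 mm²) is removed, clipping the outline — 1 connected region. The outline is a single polygon with 17 vertices. Extrusion per mm of travel: 0.25 × 0.24 / (π × 0.875²) = 0.024945. Accumulating E over each segment gives final E = 0.6356.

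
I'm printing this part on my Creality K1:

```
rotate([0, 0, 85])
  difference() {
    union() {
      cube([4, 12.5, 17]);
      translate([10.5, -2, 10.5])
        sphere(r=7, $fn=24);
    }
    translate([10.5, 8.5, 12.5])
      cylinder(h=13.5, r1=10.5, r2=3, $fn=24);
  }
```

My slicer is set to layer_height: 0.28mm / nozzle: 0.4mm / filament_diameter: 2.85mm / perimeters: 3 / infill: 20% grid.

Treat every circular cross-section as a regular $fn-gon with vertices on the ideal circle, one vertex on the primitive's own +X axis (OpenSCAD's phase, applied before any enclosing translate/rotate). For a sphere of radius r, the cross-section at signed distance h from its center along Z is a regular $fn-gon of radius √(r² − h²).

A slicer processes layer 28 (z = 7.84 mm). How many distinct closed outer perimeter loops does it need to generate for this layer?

2

At z = 7.84 mm: the cube (footprint 4×12.5) is included at this height; the sphere at (10.5, -2): section is a regular 24-gon, circumradius = √(r²−h²) = √(7²−2.66²) = 6.475; Combining (union): the 2 present regions are separate (no shared area or edge), so areas and boundary lengths simply add and each stays a separate island — 2 connected regions; the cone at (10.5, 8.5) is absent (z outside [12.5, 26]); Taking the first minus the rest: none of the subtracted shapes is present at this height, so the result so far is unchanged — 2 connected regions; (whole slice rotated 85° about Z — lengths, areas and connectivity unchanged). The result has 2 disconnected regions.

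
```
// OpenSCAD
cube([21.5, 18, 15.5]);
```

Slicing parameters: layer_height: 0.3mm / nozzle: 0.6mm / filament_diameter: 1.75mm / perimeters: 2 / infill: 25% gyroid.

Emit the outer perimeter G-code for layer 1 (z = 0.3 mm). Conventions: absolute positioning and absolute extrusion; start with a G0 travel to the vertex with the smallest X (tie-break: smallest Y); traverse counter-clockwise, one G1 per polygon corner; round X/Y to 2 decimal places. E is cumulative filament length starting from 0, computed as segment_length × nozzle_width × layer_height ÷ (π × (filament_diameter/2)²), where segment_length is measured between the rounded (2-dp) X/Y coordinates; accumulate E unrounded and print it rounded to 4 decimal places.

G0 X0.00 Y0.00 Z0.30
G1 X21.50 Y0.00 E1.6090
G1 X21.50 Y18.00 E2.9560
G1 X0.00 Y18.00 E4.5650
G1 X0.00 Y0.00 E5.9120

At z = 0.3 mm: the cube (footprint 21.5×18) is included at this height. The outline is a single polygon with 4 vertices. Extrusion per mm of travel: 0.6 × 0.3 / (π × 0.875²) = 0.074835. Accumulating E over each segment gives final E = 5.9120.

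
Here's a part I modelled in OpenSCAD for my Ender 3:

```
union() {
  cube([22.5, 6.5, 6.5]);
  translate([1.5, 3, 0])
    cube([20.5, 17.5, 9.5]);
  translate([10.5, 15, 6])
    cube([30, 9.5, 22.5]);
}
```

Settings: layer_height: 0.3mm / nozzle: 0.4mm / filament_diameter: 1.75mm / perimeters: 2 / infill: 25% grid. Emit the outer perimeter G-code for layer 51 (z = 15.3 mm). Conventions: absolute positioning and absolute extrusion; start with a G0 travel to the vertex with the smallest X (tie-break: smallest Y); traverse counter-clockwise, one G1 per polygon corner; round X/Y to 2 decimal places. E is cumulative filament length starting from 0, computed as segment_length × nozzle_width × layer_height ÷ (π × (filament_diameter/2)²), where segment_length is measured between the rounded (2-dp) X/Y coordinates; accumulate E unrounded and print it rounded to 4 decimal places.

At z = 15.3 mm: the cube is absent (z outside [0, 6.5]); the cube at (1.5, 3) is absent (z outside [0, 9.5]); the cube at (10.5, 15) is present — its section is the full 30×9.5 rectangle; Combining (union): only the 30×9.5 cube at (10.5, 15) is present, so the union is just that shape — 1 connected region. The outline is a single polygon with 4 vertices. Extrusion per mm of travel: 0.4 × 0.3 / (π × 0.875²) = 0.049890. Accumulating E over each segment gives final E = 3.9413.

G0 X10.50 Y15.00 Z15.30
G1 X40.50 Y15.00 E1.4967
G1 X40.50 Y24.50 E1.9707
G1 X10.50 Y24.50 E3.4674
G1 X10.50 Y15.00 E3.9413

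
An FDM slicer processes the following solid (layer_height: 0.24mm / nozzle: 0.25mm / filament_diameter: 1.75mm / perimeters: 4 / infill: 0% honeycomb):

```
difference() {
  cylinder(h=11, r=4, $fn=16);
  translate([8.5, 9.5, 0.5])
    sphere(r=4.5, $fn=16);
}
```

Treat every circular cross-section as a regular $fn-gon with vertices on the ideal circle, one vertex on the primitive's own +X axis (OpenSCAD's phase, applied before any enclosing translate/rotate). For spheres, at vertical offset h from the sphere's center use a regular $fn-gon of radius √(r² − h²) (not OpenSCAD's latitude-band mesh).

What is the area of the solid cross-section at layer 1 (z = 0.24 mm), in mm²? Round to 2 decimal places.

48.98 mm²

At z = 0.24 mm: the r=4 cylinder gives a regular 16-gon of circumradius 4 (constant along its height) (area = (16/2)·4.000²·sin(360°/16) = 48.98 mm²); the sphere at (8.5, 9.5): section is a regular 16-gon, circumradius = √(r²−h²) = √(4.5²−0.26²) = 4.492 (area = (16/2)·4.492²·sin(360°/16) = 61.79 mm²); Subtracting the remaining from the first: starting from the r=4 cylinder (48.98 mm²), the r=4.5 sphere at (8.5, 9.5) misses the remaining region (no effect) — area = 48.98 mm². Overall, the cross-section is a single solid region. Net area = 48.98 mm².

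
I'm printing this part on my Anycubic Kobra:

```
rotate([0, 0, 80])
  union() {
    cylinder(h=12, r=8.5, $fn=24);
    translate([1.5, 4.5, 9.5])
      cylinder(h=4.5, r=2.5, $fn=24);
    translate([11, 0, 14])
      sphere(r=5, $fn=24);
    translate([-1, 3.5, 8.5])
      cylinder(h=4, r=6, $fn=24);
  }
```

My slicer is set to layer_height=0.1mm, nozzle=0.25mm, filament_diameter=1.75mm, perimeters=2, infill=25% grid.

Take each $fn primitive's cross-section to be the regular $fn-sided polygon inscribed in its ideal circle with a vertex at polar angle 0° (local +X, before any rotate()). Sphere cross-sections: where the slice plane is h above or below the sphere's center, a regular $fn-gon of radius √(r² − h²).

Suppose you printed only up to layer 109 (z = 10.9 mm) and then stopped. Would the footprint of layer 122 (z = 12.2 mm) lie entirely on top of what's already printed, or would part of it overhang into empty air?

Compare the two slices. At z = 10.9: the r=8.5 cylinder gives a regular 24-gon of circumradius 8.5 (constant along its height) (area = (24/2)·8.500²·sin(360°/24) = 224.40 mm²); the cylinder at (1.5, 4.5): section is a regular 24-gon, circumradius r=2.5 (area = (24/2)·2.500²·sin(360°/24) = 19.41 mm²); the r=5 sphere at (11, 0) slices to a regular 24-gon of circumradius 3.923 (√(r²−h²) with h=3.1 from center) (area = (24/2)·3.923²·sin(360°/24) = 47.80 mm²); the r=6 cylinder at (-1, 3.5) gives a regular 24-gon of circumradius 6 (constant along its height) (area = (24/2)·6.000²·sin(360°/24) = 111.81 mm²); Combining (union): the regions partially overlap — summed areas 403.42 mm² minus the doubly-counted overlap 127.18 mm² gives 276.23 mm² — area = 276.23 mm²; (rotated 80° about Z; rotation is an isometry so areas/perimeters/island counts are preserved). At z = 12.2: the cylinder does not reach this height (z outside [0, 12]); the r=2.5 cylinder at (1.5, 4.5) gives a regular 24-gon of circumradius 2.5 (constant along its height) (area = (24/2)·2.500²·sin(360°/24) = 19.41 mm²); the r=5 sphere at (11, 0) contributes a regular 24-gon of circumradius √(5²−1.8²) = 4.665 (area = (24/2)·4.665²·sin(360°/24) = 67.58 mm²); the r=6 cylinder at (-1, 3.5) contributes a regular 24-gon of circumradius 6 (area = (24/2)·6.000²·sin(360°/24) = 111.81 mm²); Combining (union): the regions partially overlap — summed areas 198.80 mm² minus the doubly-counted overlap 19.41 mm² gives 179.39 mm² — area = 179.39 mm²; (rotated 80° about Z; rotation is an isometry so areas/perimeters/island counts are preserved). Checking containment: at z = 12.2 the cross-section extends beyond the z = 10.9 cross-section by about 15.00 mm².

part overhangs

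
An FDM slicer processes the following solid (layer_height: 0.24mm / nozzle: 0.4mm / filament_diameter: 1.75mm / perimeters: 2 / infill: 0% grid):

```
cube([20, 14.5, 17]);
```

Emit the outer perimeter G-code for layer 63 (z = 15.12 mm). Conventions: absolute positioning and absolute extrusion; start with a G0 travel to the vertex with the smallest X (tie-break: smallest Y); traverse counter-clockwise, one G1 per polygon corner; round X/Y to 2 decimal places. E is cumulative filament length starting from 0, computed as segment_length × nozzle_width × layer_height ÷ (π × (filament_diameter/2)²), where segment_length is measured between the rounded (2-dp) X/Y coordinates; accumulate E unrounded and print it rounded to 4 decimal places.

G0 X0.00 Y0.00 Z15.12
G1 X20.00 Y0.00 E0.7982
G1 X20.00 Y14.50 E1.3770
G1 X0.00 Y14.50 E2.1752
G1 X0.00 Y0.00 E2.7539

At z = 15.12 mm: the cube is present — its section is the full 20×14.5 rectangle. The outline is a single polygon with 4 vertices. Extrusion per mm of travel: 0.4 × 0.24 / (π × 0.875²) = 0.039912. Accumulating E over each segment gives final E = 2.7539.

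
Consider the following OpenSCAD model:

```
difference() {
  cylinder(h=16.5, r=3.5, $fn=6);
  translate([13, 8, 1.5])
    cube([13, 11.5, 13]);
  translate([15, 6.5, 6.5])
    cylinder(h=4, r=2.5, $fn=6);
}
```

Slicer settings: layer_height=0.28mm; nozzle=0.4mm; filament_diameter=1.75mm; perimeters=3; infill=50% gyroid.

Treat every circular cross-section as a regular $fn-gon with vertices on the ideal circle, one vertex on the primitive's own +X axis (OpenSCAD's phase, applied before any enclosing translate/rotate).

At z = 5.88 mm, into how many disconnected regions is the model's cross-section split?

At z = 5.88 mm: the r=3.5 cylinder gives a regular 6-gon of circumradius 3.5 (constant along its height); the cube at (13, 8) is present — its section is the full 13×11.5 rectangle; the cylinder at (15, 6.5) is not intersected at this z (z outside [6.5, 10.5]); Taking the first minus the rest: starting from the r=3.5 cylinder, the 13×11.5 cube at (13, 8) misses the remaining region (no effect) — 1 connected region. The result has 1 disconnected region.

1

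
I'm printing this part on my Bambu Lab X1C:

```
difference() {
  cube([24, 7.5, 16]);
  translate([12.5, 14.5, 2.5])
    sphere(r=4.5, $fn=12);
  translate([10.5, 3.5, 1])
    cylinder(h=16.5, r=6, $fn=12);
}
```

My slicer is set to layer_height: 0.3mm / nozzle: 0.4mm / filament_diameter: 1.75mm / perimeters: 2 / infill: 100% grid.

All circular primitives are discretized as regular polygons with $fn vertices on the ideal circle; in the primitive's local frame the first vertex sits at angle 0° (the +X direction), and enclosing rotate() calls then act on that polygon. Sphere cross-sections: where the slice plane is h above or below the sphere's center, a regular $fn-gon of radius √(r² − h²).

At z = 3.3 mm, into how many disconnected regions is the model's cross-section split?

2

At z = 3.3 mm: the cube (footprint 24×7.5) is included at this height; the sphere at (12.5, 14.5): section is a regular 12-gon, circumradius = √(r²−h²) = √(4.5²−0.8²) = 4.428; the cylinder at (10.5, 3.5): section is a regular 12-gon, circumradius r=6; Taking the first minus the rest: starting from the 24×7.5 cube, the r=4.5 sphere at (12.5, 14.5) misses the remaining region (no effect); the r=6 cylinder at (10.5, 3.5) partially overlaps it — only the 81.52 mm² overlap (of its 108.00 mm²) is removed, clipping the outline — 2 connected regions. The result has 2 disconnected regions.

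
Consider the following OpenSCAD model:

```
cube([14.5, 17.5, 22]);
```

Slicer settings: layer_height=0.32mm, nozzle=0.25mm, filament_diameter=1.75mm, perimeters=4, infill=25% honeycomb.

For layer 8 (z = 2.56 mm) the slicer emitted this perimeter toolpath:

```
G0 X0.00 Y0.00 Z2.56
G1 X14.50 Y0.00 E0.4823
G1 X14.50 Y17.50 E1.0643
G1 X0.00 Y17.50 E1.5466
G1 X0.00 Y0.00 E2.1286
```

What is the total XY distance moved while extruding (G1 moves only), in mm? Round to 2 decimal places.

Sum the Euclidean lengths of each G1 segment: total = 64.00 mm.

64.00 mm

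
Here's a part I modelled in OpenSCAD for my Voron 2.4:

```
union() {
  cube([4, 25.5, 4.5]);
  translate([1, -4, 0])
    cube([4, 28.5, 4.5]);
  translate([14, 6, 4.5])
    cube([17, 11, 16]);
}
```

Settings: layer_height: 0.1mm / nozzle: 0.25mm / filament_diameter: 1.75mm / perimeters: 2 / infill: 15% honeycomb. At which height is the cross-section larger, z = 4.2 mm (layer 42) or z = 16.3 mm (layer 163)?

layer 163 (z = 16.3 mm)

Layer 42 (z = 4.2): the cube is present — its section is the full 4×25.5 rectangle (area 102.00 mm²); the cube at (1, -4) is present — its section is the full 4×28.5 rectangle (area 114.00 mm²); the cube at (14, 6) does not reach this height (z outside [4.5, 20.5]); Combining (union): the regions partially overlap — summed areas 216.00 mm² minus the doubly-counted overlap 73.50 mm² gives 142.50 mm² — area = 142.50 mm². So its area = 142.50 mm². Layer 163 (z = 16.3): the cube is not intersected at this z (z outside [0, 4.5]); the cube at (1, -4) is not intersected at this z (z outside [0, 4.5]); the 17×11 cube at (14, 6) contributes its full rectangle (area 187.00 mm²); Combining (union): only the 17×11 cube at (14, 6) is present, so the union is just that shape — area = 187.00 mm². So its area = 187.00 mm². Layer 163 is larger (187.00 vs 142.50 mm²).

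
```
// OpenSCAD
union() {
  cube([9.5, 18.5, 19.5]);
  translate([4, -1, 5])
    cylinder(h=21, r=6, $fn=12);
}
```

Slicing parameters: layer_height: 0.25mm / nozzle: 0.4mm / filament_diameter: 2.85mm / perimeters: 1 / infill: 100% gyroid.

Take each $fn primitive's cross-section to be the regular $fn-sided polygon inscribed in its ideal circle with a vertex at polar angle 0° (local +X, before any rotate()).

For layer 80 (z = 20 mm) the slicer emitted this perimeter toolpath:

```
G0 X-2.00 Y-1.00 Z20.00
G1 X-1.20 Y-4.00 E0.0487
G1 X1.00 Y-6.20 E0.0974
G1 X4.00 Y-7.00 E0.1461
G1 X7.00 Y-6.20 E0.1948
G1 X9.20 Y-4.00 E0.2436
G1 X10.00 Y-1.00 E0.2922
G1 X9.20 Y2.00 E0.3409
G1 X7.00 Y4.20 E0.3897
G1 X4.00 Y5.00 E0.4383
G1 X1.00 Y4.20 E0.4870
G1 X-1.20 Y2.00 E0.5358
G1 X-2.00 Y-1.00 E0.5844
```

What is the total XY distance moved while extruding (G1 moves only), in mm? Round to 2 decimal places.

Sum the Euclidean lengths of each G1 segment: total = 37.28 mm.

37.28 mm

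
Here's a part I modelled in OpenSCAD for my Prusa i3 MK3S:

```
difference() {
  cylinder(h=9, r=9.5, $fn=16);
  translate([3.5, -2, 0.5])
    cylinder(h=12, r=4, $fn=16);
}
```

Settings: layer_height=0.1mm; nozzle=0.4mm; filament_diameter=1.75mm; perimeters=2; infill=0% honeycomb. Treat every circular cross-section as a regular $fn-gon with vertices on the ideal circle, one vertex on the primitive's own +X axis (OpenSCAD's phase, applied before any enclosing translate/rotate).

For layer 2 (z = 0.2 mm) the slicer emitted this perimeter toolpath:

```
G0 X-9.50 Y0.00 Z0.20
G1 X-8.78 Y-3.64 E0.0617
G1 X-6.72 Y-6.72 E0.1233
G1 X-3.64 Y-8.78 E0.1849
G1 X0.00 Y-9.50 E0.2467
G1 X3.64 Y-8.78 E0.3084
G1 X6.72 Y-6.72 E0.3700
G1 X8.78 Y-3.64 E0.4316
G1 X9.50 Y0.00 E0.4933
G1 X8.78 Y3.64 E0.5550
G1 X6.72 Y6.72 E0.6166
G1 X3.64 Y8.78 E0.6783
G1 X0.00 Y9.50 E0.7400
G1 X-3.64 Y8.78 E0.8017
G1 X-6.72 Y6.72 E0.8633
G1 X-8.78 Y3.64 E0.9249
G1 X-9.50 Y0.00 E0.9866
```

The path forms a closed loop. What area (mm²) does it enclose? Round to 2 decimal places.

276.48 mm²

Apply the shoelace formula to the sequence of (X, Y) vertices; enclosed area = 276.48 mm².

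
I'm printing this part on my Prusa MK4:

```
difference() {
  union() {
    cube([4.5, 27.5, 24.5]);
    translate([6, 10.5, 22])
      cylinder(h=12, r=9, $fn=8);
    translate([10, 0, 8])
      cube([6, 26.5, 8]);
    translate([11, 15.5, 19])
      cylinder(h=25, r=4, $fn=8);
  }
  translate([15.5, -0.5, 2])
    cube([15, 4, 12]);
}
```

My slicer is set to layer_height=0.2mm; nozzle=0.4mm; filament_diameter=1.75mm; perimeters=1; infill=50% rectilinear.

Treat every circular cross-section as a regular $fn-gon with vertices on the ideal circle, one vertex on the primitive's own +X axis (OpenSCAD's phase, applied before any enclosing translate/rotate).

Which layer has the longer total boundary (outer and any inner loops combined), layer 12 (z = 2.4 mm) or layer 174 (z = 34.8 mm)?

Layer 12 (z = 2.4): the 4.5×27.5 cube contributes its full rectangle (perimeter 64.00 mm); the cylinder at (6, 10.5) is absent (z outside [22, 34]); the cube at (10, 0) does not reach this height (z outside [8, 16]); the cylinder at (11, 15.5) does not reach this height (z outside [19, 44]); Merging all regions: only the 4.5×27.5 cube is present, so the union is just that shape — boundary = 64.00 mm; the cube at (15.5, -0.5) (footprint 15×4) is included at this height (perimeter 38.00 mm); Taking the first minus the rest: starting from the result so far, the 15×4 cube at (15.5, -0.5) misses the remaining region (no effect) — boundary = 64.00 mm. So its perimeter = 64.00 mm. Layer 174 (z = 34.8): the cube is not intersected at this z (z outside [0, 24.5]); the cylinder at (6, 10.5) does not reach this height (z outside [22, 34]); the cube at (10, 0) does not reach this height (z outside [8, 16]); the cylinder at (11, 15.5): section is a regular 8-gon, circumradius r=4 (perimeter = 2·8·4.000·sin(180°/8) = 24.49 mm); Merging all regions: only the r=4 cylinder at (11, 15.5) is present, so the union is just that shape — boundary = 24.49 mm; the cube at (15.5, -0.5) does not reach this height (z outside [2, 14]); After the difference (first − rest): none of the subtracted shapes is present at this height, so the result so far is unchanged — boundary = 24.49 mm. So its perimeter = 24.49 mm. Layer 12 is larger (64.00 vs 24.49 mm).

layer 12 (z = 2.4 mm)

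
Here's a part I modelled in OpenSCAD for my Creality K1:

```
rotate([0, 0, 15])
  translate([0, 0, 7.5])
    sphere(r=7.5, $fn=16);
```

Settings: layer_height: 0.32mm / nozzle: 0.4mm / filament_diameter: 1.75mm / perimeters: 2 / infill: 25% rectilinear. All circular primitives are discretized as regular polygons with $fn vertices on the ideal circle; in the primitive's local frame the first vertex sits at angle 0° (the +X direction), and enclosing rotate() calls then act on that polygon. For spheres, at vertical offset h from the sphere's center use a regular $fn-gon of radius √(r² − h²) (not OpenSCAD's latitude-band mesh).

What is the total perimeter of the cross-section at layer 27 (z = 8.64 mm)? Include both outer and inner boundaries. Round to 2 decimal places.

46.28 mm

At z = 8.64 mm: the sphere: section is a regular 16-gon, circumradius = √(r²−h²) = √(7.5²−1.14²) = 7.413 (perimeter = 2·16·7.413·sin(180°/16) = 46.28 mm); (whole slice rotated 15° about Z — lengths, areas and connectivity unchanged). Overall, the cross-section is a single solid region. Total boundary length (outer) = 46.28 mm.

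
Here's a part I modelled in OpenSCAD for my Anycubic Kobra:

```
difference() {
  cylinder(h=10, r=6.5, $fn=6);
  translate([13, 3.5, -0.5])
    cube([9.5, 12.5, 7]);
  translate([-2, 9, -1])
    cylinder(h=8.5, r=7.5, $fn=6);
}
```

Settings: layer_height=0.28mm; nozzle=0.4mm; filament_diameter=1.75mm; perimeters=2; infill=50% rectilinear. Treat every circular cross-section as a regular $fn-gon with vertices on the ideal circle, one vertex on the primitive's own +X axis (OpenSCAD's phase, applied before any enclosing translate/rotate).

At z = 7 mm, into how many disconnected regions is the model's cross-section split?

At z = 7 mm: the r=6.5 cylinder gives a regular 6-gon of circumradius 6.5 (constant along its height); the cube at (13, 3.5) is absent (z outside [-0.5, 6.5]); the cylinder at (-2, 9): section is a regular 6-gon, circumradius r=7.5; Taking the first minus the rest: starting from the r=6.5 cylinder, the r=7.5 cylinder at (-2, 9) partially overlaps it — only the 21.22 mm² overlap (of its 146.14 mm²) is removed, clipping the outline — 1 connected region. The result has 1 disconnected region.

1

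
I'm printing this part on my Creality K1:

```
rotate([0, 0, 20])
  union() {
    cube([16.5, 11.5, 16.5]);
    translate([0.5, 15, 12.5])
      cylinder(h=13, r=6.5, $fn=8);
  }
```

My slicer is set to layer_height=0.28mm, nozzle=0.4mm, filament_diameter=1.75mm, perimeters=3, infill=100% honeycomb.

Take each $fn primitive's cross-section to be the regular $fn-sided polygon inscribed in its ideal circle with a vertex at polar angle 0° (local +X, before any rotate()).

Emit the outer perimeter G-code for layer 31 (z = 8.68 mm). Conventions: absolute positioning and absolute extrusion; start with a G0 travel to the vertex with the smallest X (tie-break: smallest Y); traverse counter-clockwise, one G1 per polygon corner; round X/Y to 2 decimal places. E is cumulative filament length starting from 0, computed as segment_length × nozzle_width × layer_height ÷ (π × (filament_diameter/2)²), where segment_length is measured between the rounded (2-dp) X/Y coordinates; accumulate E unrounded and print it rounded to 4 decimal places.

At z = 8.68 mm: the cube is present — its section is the full 16.5×11.5 rectangle; the cylinder at (0.5, 15) is absent (z outside [12.5, 25.5]); Merging all regions: only the 16.5×11.5 cube is present, so the union is just that shape — 1 connected region; (whole slice rotated 20° about Z — lengths, areas and connectivity unchanged). The outline is a single polygon with 4 vertices. Extrusion per mm of travel: 0.4 × 0.28 / (π × 0.875²) = 0.046564. Accumulating E over each segment gives final E = 2.6073.

G0 X-3.93 Y10.81 Z8.68
G1 X0.00 Y0.00 E0.5356
G1 X15.50 Y5.64 E1.3036
G1 X11.57 Y16.45 E1.8392
G1 X-3.93 Y10.81 E2.6073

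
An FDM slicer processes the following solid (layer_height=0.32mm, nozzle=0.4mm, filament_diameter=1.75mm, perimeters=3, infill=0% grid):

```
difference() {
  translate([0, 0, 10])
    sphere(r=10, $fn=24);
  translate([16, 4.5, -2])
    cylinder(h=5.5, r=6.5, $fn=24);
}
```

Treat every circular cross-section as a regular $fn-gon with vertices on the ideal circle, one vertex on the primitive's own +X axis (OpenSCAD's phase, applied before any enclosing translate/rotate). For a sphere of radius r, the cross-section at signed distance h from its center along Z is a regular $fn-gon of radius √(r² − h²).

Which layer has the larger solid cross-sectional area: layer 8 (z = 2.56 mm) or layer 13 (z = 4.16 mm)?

layer 13 (z = 4.16 mm)

Layer 8 (z = 2.56): the r=10 sphere slices to a regular 24-gon of circumradius 6.682 (√(r²−h²) with h=7.44 from center) (area = (24/2)·6.682²·sin(360°/24) = 138.66 mm²); the r=6.5 cylinder at (16, 4.5) contributes a regular 24-gon of circumradius 6.5 (area = (24/2)·6.500²·sin(360°/24) = 131.22 mm²); After the difference (first − rest): starting from the r=10 sphere (138.66 mm²), the r=6.5 cylinder at (16, 4.5) misses the remaining region (no effect) — area = 138.66 mm². So its area = 138.66 mm². Layer 13 (z = 4.16): the r=10 sphere slices to a regular 24-gon of circumradius 8.118 (√(r²−h²) with h=5.84 from center) (area = (24/2)·8.118²·sin(360°/24) = 204.66 mm²); the cylinder at (16, 4.5) is absent (z outside [-2, 3.5]); Subtracting the remaining from the first: none of the subtracted shapes is present at this height, so the r=10 sphere is unchanged — area = 204.66 mm². So its area = 204.66 mm². Layer 13 is larger (204.66 vs 138.66 mm²).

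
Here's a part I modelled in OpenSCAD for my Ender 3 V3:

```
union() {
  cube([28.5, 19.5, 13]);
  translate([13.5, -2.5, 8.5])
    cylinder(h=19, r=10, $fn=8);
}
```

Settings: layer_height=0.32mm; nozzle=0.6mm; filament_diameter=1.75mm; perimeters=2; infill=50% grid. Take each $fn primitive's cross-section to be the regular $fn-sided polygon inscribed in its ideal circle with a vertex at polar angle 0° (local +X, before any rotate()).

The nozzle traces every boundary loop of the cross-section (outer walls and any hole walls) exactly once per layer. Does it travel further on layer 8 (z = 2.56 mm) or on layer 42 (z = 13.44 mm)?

layer 8 (z = 2.56 mm)

Layer 8 (z = 2.56): the cube is present — its section is the full 28.5×19.5 rectangle (perimeter 96.00 mm); the cylinder at (13.5, -2.5) is not intersected at this z (z outside [8.5, 27.5]); Taking the union: only the 28.5×19.5 cube is present, so the union is just that shape — boundary = 96.00 mm. So its perimeter = 96.00 mm. Layer 42 (z = 13.44): the cube is not intersected at this z (z outside [0, 13]); the r=10 cylinder at (13.5, -2.5) gives a regular 8-gon of circumradius 10 (constant along its height) (perimeter = 2·8·10.000·sin(180°/8) = 61.23 mm); Merging all regions: only the r=10 cylinder at (13.5, -2.5) is present, so the union is just that shape — boundary = 61.23 mm. So its perimeter = 61.23 mm. Layer 8 is larger (96.00 vs 61.23 mm).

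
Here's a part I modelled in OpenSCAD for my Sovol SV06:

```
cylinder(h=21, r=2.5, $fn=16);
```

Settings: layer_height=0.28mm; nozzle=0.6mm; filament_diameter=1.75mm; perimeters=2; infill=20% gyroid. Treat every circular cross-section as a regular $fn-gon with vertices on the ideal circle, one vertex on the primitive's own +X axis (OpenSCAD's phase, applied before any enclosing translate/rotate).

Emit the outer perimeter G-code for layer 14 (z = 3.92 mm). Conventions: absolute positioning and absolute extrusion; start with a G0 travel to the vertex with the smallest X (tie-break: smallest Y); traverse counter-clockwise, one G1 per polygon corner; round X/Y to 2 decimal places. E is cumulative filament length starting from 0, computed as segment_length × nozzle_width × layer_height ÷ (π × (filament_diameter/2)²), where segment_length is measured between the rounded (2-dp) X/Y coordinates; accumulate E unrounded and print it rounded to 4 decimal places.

G0 X-2.50 Y0.00 Z3.92
G1 X-2.31 Y-0.96 E0.0684
G1 X-1.77 Y-1.77 E0.1363
G1 X-0.96 Y-2.31 E0.2043
G1 X0.00 Y-2.50 E0.2727
G1 X0.96 Y-2.31 E0.3410
G1 X1.77 Y-1.77 E0.4090
G1 X2.31 Y-0.96 E0.4770
G1 X2.50 Y0.00 E0.5454
G1 X2.31 Y0.96 E0.6137
G1 X1.77 Y1.77 E0.6817
G1 X0.96 Y2.31 E0.7497
G1 X0.00 Y2.50 E0.8181
G1 X-0.96 Y2.31 E0.8864
G1 X-1.77 Y1.77 E0.9544
G1 X-2.31 Y0.96 E1.0224
G1 X-2.50 Y0.00 E1.0908

At z = 3.92 mm: the r=2.5 cylinder contributes a regular 16-gon of circumradius 2.5. The outline is a single polygon with 16 vertices. Extrusion per mm of travel: 0.6 × 0.28 / (π × 0.875²) = 0.069846. Accumulating E over each segment gives final E = 1.0908.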